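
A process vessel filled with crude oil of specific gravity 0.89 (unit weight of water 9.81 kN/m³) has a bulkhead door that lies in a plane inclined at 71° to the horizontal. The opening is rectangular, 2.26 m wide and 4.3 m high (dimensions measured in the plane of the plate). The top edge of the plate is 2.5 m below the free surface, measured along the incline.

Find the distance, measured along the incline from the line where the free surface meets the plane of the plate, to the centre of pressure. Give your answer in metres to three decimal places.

y_p = 4.981 m

γ = 0.89 × 9.81 = 8.7309 kN/m³.
Let θ = 71° be the plate's angle to the horizontal; measure y along the incline from where the plane meets the free surface. Vertical depth h = y·sinθ with sinθ = 0.945519.
The centroid lies 4.3/2 = 2.15 m below the top edge, so y_c = 2.5 + 2.15 = 4.65 m and h_c = 4.65 × 0.945519 = 4.39666 m.
A = 2.26 × 4.3 = 9.718 m².
Resultant F = γ·h_c·A = 8.7309 × 4.39666 × 9.718 = 373.043 kN.
I_c = b·h³/12 = 2.26 × 4.3³/12 = 14.9738 m⁴.
Centre of pressure: y_p = y_c + I_c/(y_c·A) = 4.65 + 14.9738/(4.65 × 9.718) = 4.65 + 0.331362 = 4.98136 m along the plane.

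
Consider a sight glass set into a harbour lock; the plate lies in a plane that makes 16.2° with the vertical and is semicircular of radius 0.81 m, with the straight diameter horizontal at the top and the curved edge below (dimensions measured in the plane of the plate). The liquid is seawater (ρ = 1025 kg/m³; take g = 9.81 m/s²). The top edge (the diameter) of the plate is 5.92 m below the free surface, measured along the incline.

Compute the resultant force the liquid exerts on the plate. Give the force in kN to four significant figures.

F ≈ 62.33 kN

γ = ρg = 1025 × 9.81 / 1000 = 10.05525 kN/m³.
The plate makes 16.2° with the vertical, i.e. θ = 90° − 16.2° = 73.8° to the horizontal. Measuring y along the incline from the free-surface line, vertical depth h = y·sinθ with sinθ = 0.960294.
The centroid of a semicircle lies 4r/(3π) = 0.343775 m from the diameter, here below the top edge, so y_c = 5.92 + 0.343775 = 6.26377 m and h_c = 6.26377 × 0.960294 = 6.01506 m.
A = πr²/2 = π × 0.81²/2 = 1.0306 m².
Resultant F = γ·h_c·A = 10.05525 × 6.01506 × 1.0306 = 62.3337 kN.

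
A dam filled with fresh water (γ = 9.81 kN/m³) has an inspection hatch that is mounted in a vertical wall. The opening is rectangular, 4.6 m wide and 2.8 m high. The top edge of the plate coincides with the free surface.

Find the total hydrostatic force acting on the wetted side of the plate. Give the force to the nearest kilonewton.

F ≈ 177 kN

γ = 9.81 kN/m³.
The centroid lies 2.8/2 = 1.4 m below the top edge, so the centroid depth is h_c = 1.4 m.
A = 4.6 × 2.8 = 12.88 m².
Resultant F = γ·h_c·A = 9.81 × 1.4 × 12.88 = 176.894 kN.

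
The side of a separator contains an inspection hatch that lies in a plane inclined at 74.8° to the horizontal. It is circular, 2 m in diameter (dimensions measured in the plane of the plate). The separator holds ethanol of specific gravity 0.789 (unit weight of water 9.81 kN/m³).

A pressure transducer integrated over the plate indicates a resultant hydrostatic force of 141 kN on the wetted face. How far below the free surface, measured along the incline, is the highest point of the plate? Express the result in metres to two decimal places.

γ = 0.789 × 9.81 = 7.74009 kN/m³.
A = π(1)² = 3.14159 m².
From F = γ·h_c·A, the centroid depth is h_c = 141/(7.74009 × 3.14159) = 5.79861 m.
Let θ = 74.8° be the plate's angle to the horizontal; measure y along the incline from where the plane meets the free surface. Vertical depth h = y·sinθ with sinθ = 0.965016.
Along the incline, y_c = h_c/sinθ = 5.79861/0.965016 = 6.00882 m.
The centroid is at the centre, 1 m below the top of the plate, so the highest point sits at y_top = 6.00882 − 1 = 5.00882 m along the incline.

y_top ≈ 5.01 m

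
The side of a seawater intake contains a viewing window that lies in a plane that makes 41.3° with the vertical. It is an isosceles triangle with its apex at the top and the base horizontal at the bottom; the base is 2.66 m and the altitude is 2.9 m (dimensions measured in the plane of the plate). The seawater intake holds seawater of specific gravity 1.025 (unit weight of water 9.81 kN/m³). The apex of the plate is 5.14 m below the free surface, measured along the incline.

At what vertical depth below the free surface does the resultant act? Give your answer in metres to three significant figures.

h_p = 5.36 m

γ = 1.025 × 9.81 = 10.05525 kN/m³.
The plate makes 41.3° with the vertical, i.e. θ = 90° − 41.3° = 48.7° to the horizontal. Measuring y along the incline from the free-surface line, vertical depth h = y·sinθ with sinθ = 0.751264.
With the apex up, the centroid sits 2h/3 = 2 × 2.9/3 = 1.93333 m below the apex, so y_c = 5.14 + 1.93333 = 7.07333 m and h_c = 7.07333 × 0.751264 = 5.31394 m.
A = ½ × 2.66 × 2.9 = 3.857 m².
Resultant F = γ·h_c·A = 10.05525 × 5.31394 × 3.857 = 206.091 kN.
I_c = b·h³/36 = 2.66 × 2.9³/36 = 1.80208 m⁴.
Centre of pressure: y_p = y_c + I_c/(y_c·A) = 7.07333 + 1.80208/(7.07333 × 3.857) = 7.07333 + 0.0660542 = 7.13938 m along the plane.
Vertically, h_p = y_p·sinθ = 7.13938 × 0.751264 = 5.36356 m.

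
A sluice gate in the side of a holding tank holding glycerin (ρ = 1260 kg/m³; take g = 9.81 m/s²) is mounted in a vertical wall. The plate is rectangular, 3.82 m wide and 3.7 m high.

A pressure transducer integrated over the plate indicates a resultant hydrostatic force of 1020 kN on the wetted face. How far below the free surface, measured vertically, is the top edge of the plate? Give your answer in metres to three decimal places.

γ = ρg = 1260 × 9.81 / 1000 = 12.3606 kN/m³.
A = 3.82 × 3.7 = 14.134 m².
From F = γ·h_c·A, the centroid depth is h_c = 1020/(12.3606 × 14.134) = 5.83842 m.
The centroid lies 3.7/2 = 1.85 m below the top edge, so the top edge sits at h_top = 5.83842 − 1.85 = 3.98842 m below the surface.

d_top ≈ 3.988 m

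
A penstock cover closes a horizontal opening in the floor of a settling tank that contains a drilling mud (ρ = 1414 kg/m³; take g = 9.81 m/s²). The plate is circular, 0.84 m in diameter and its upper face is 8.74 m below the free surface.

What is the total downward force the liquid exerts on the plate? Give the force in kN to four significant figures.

γ = ρg = 1414 × 9.81 / 1000 = 13.87134 kN/m³.
The plate is horizontal, so pressure is uniform at p = γ·h = 13.87134 × 8.74 = 121.236 kN/m².
A = π(0.42)² = 0.554177 m².
F = p·A = 121.236 × 0.554177 = 67.1862 kN.

F ≈ 67.19 kN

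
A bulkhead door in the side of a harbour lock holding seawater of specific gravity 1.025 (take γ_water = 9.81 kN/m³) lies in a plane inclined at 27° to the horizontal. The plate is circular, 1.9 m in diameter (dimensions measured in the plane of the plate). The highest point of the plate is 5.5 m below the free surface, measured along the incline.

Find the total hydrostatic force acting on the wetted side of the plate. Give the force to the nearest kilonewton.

γ = 1.025 × 9.81 = 10.05525 kN/m³.
Let θ = 27° be the plate's angle to the horizontal; measure y along the incline from where the plane meets the free surface. Vertical depth h = y·sinθ with sinθ = 0.453990.
The centroid is at the centre, 0.95 m below the top of the plate, so y_c = 5.5 + 0.95 = 6.45 m and h_c = 6.45 × 0.453990 = 2.92824 m.
A = π(0.95)² = 2.83529 m².
Resultant F = γ·h_c·A = 10.05525 × 2.92824 × 2.83529 = 83.4828 kN.

F ≈ 83 kN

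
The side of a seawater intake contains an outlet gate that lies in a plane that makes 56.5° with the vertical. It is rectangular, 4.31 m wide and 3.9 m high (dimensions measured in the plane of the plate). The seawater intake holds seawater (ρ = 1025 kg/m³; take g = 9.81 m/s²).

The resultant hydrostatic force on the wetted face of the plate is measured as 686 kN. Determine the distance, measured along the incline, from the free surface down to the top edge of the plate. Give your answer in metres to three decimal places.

γ = ρg = 1025 × 9.81 / 1000 = 10.05525 kN/m³.
A = 4.31 × 3.9 = 16.809 m².
From F = γ·h_c·A, the centroid depth is h_c = 686/(10.05525 × 16.809) = 4.05872 m.
The plate makes 56.5° with the vertical, i.e. θ = 90° − 56.5° = 33.5° to the horizontal. Measuring y along the incline from the free-surface line, vertical depth h = y·sinθ with sinθ = 0.551937.
Along the incline, y_c = h_c/sinθ = 4.05872/0.551937 = 7.35359 m.
The centroid lies 3.9/2 = 1.95 m below the top edge, so the top edge sits at y_top = 7.35359 − 1.95 = 5.40359 m along the incline.

y_top ≈ 5.404 m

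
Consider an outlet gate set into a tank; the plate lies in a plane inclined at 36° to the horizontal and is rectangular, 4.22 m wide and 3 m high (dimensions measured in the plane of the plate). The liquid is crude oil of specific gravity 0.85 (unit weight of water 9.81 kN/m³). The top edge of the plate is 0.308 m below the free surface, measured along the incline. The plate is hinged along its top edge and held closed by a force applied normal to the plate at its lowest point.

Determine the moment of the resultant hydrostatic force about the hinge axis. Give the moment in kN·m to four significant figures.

γ = 0.85 × 9.81 = 8.3385 kN/m³.
Let θ = 36° be the plate's angle to the horizontal; measure y along the incline from where the plane meets the free surface. Vertical depth h = y·sinθ with sinθ = 0.587785.
The centroid lies 3/2 = 1.5 m below the top edge, so y_c = 0.308 + 1.5 = 1.808 m and h_c = 1.808 × 0.587785 = 1.06272 m.
A = 4.22 × 3 = 12.66 m².
Resultant F = γ·h_c·A = 8.3385 × 1.06272 × 12.66 = 112.186 kN.
I_c = b·h³/12 = 4.22 × 3³/12 = 9.495 m⁴.
Centre of pressure: y_p = y_c + I_c/(y_c·A) = 1.808 + 9.495/(1.808 × 12.66) = 1.808 + 0.414823 = 2.22282 m along the plane.
The resultant acts 1.5 + 0.414823 = 1.91482 m (along the plate) below the hinge at the top edge, so the moment about the hinge is M = F × 1.91482 = 112.186 × 1.91482 = 214.816 kN·m.

M ≈ 214.8 kN·m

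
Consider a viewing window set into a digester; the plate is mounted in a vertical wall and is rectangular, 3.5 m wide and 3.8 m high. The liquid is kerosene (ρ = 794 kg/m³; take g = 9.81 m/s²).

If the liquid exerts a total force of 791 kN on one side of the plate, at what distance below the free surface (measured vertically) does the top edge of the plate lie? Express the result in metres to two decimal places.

d_top ≈ 5.74 m

γ = ρg = 794 × 9.81 / 1000 = 7.78914 kN/m³.
A = 3.5 × 3.8 = 13.3 m².
From F = γ·h_c·A, the centroid depth is h_c = 791/(7.78914 × 13.3) = 7.63546 m.
The centroid lies 3.8/2 = 1.9 m below the top edge, so the top edge sits at h_top = 7.63546 − 1.9 = 5.73546 m below the surface.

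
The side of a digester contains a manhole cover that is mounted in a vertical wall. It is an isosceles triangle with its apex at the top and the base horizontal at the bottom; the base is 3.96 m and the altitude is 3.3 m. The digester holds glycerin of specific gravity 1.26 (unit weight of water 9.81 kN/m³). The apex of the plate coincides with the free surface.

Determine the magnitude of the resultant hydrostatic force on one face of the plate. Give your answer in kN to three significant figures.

γ = 1.26 × 9.81 = 12.3606 kN/m³.
With the apex up, the centroid sits 2h/3 = 2 × 3.3/3 = 2.2 m below the apex, so the centroid depth is h_c = 2.2 m.
A = ½ × 3.96 × 3.3 = 6.534 m².
Resultant F = γ·h_c·A = 12.3606 × 2.2 × 6.534 = 177.681 kN.

F ≈ 178 kN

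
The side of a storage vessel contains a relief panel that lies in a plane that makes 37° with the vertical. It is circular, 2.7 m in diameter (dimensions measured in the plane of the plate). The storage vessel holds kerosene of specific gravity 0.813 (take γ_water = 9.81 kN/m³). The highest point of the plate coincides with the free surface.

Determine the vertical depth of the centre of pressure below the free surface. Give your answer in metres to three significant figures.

γ = 0.813 × 9.81 = 7.97553 kN/m³.
The plate makes 37° with the vertical, i.e. θ = 90° − 37° = 53° to the horizontal. Measuring y along the incline from the free-surface line, vertical depth h = y·sinθ with sinθ = 0.798636.
The centroid is at the centre, 1.35 m below the top of the plate, so y_c = 1.35 m and h_c = 1.35 × 0.798636 = 1.07816 m.
A = π(1.35)² = 5.72555 m².
Resultant F = γ·h_c·A = 7.97553 × 1.07816 × 5.72555 = 49.2334 kN.
I_c = πr⁴/4 = π × 1.35⁴/4 = 2.6087 m⁴.
Centre of pressure: y_p = y_c + I_c/(y_c·A) = 1.35 + 2.6087/(1.35 × 5.72555) = 1.35 + 0.3375 = 1.6875 m along the plane.
Vertically, h_p = y_p·sinθ = 1.6875 × 0.798636 = 1.3477 m.

h_p = 1.35 m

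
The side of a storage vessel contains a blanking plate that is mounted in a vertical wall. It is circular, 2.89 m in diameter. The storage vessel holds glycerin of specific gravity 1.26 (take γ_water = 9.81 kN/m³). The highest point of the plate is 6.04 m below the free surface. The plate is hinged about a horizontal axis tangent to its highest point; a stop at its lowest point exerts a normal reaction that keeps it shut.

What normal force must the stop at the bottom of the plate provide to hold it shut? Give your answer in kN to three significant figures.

P ≈ 318 kN

γ = 1.26 × 9.81 = 12.3606 kN/m³.
The centroid is at the centre, 1.445 m below the top of the plate, so the centroid depth is h_c = 6.04 + 1.445 = 7.485 m.
A = π(1.445)² = 6.55972 m².
Resultant F = γ·h_c·A = 12.3606 × 7.485 × 6.55972 = 606.899 kN.
I_c = πr⁴/4 = π × 1.445⁴/4 = 3.42422 m⁴.
Centre of pressure: y_p = y_c + I_c/(y_c·A) = 7.485 + 3.42422/(7.485 × 6.55972) = 7.485 + 0.0697404 = 7.55474 m along the plane.
The resultant acts 1.445 + 0.0697404 = 1.51474 m (along the plate) below the hinge at the top edge, so the moment about the hinge is M = F × 1.51474 = 606.899 × 1.51474 = 919.294 kN·m.
A normal force at the bottom, 2.89 m from the hinge, must supply this moment: P = 919.294/2.89 = 318.095 kN.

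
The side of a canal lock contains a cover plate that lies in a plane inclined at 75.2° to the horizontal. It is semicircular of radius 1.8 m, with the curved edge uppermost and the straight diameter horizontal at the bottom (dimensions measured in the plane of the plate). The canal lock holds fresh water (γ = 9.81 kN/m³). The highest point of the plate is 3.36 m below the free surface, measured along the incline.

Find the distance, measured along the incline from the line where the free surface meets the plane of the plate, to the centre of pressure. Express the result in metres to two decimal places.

y_p = 4.45 m

γ = 9.81 kN/m³.
Let θ = 75.2° be the plate's angle to the horizontal; measure y along the incline from where the plane meets the free surface. Vertical depth h = y·sinθ with sinθ = 0.966823.
The centroid lies 4r/(3π) = 0.763944 m above the diameter, so r − 4r/(3π) = 1.8 − 0.763944 = 1.03606 m below the topmost point, so y_c = 3.36 + 1.03606 = 4.39606 m and h_c = 4.39606 × 0.966823 = 4.25021 m.
A = πr²/2 = π × 1.8²/2 = 5.08938 m².
Resultant F = γ·h_c·A = 9.81 × 4.25021 × 5.08938 = 212.199 kN.
I_c = (π/8 − 8/(9π))·r⁴ = 0.109757 × 1.8⁴ = 1.15219 m⁴.
Centre of pressure: y_p = y_c + I_c/(y_c·A) = 4.39606 + 1.15219/(4.39606 × 5.08938) = 4.39606 + 0.0514986 = 4.44756 m along the plane.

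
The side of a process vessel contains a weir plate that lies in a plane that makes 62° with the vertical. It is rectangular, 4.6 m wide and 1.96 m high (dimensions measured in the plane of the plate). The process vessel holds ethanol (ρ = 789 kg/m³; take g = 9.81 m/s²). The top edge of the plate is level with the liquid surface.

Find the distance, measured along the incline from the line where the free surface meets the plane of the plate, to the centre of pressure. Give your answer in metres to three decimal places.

γ = ρg = 789 × 9.81 / 1000 = 7.74009 kN/m³.
The plate makes 62° with the vertical, i.e. θ = 90° − 62° = 28° to the horizontal. Measuring y along the incline from the free-surface line, vertical depth h = y·sinθ with sinθ = 0.469472.
The centroid lies 1.96/2 = 0.98 m below the top edge, so y_c = 0.98 m and h_c = 0.98 × 0.469472 = 0.460083 m.
A = 4.6 × 1.96 = 9.016 m².
Resultant F = γ·h_c·A = 7.74009 × 0.460083 × 9.016 = 32.1067 kN.
I_c = b·h³/12 = 4.6 × 1.96³/12 = 2.88632 m⁴.
Centre of pressure: y_p = y_c + I_c/(y_c·A) = 0.98 + 2.88632/(0.98 × 9.016) = 0.98 + 0.326666 = 1.30667 m along the plane.

y_p = 1.307 m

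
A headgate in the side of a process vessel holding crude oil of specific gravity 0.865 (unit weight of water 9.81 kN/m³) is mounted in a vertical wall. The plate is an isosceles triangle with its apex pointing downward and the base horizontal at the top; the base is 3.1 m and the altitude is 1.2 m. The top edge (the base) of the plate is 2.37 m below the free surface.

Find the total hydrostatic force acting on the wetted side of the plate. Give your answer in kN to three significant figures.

F ≈ 43.7 kN

γ = 0.865 × 9.81 = 8.48565 kN/m³.
With the apex down, the centroid sits h/3 = 1.2/3 = 0.4 m below the base (the top edge), so the centroid depth is h_c = 2.37 + 0.4 = 2.77 m.
A = ½ × 3.1 × 1.2 = 1.86 m².
Resultant F = γ·h_c·A = 8.48565 × 2.77 × 1.86 = 43.7198 kN.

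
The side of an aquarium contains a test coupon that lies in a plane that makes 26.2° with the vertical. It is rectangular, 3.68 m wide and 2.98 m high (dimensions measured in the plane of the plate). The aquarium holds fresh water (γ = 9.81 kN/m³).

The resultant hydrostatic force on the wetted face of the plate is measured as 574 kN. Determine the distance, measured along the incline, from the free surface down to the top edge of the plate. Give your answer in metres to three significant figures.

y_top ≈ 4.46 m

γ = 9.81 kN/m³.
A = 3.68 × 2.98 = 10.9664 m².
From F = γ·h_c·A, the centroid depth is h_c = 574/(9.81 × 10.9664) = 5.33555 m.
The plate makes 26.2° with the vertical, i.e. θ = 90° − 26.2° = 63.8° to the horizontal. Measuring y along the incline from the free-surface line, vertical depth h = y·sinθ with sinθ = 0.897258.
Along the incline, y_c = h_c/sinθ = 5.33555/0.897258 = 5.94651 m.
The centroid lies 2.98/2 = 1.49 m below the top edge, so the top edge sits at y_top = 5.94651 − 1.49 = 4.45651 m along the incline.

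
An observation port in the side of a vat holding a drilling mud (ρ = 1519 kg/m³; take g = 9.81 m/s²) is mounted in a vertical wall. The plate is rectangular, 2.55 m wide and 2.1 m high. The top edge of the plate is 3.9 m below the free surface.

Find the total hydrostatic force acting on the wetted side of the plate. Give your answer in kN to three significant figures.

γ = ρg = 1519 × 9.81 / 1000 = 14.90139 kN/m³.
The centroid lies 2.1/2 = 1.05 m below the top edge, so the centroid depth is h_c = 3.9 + 1.05 = 4.95 m.
A = 2.55 × 2.1 = 5.355 m².
Resultant F = γ·h_c·A = 14.90139 × 4.95 × 5.355 = 394.995 kN.

F ≈ 395 kN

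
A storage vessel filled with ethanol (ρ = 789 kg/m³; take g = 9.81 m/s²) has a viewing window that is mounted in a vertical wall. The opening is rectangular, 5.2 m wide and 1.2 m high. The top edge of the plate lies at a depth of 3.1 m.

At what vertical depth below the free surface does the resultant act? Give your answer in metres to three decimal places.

h_p = 3.732 m

γ = ρg = 789 × 9.81 / 1000 = 7.74009 kN/m³.
The centroid lies 1.2/2 = 0.6 m below the top edge, so the centroid depth is h_c = 3.1 + 0.6 = 3.7 m.
A = 5.2 × 1.2 = 6.24 m².
Resultant F = γ·h_c·A = 7.74009 × 3.7 × 6.24 = 178.703 kN.
I_c = b·h³/12 = 5.2 × 1.2³/12 = 0.7488 m⁴.
Centre of pressure: y_p = y_c + I_c/(y_c·A) = 3.7 + 0.7488/(3.7 × 6.24) = 3.7 + 0.0324324 = 3.73243 m along the plane.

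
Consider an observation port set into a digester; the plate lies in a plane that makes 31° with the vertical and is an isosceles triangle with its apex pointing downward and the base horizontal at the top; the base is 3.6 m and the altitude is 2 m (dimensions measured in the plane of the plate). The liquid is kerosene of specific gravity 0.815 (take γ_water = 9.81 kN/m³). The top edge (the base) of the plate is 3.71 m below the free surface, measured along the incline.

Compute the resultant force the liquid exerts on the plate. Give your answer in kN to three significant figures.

F ≈ 108 kN

γ = 0.815 × 9.81 = 7.99515 kN/m³.
The plate makes 31° with the vertical, i.e. θ = 90° − 31° = 59° to the horizontal. Measuring y along the incline from the free-surface line, vertical depth h = y·sinθ with sinθ = 0.857167.
With the apex down, the centroid sits h/3 = 2/3 = 0.666667 m below the base (the top edge), so y_c = 3.71 + 0.666667 = 4.37667 m and h_c = 4.37667 × 0.857167 = 3.75154 m.
A = ½ × 3.6 × 2 = 3.6 m².
Resultant F = γ·h_c·A = 7.99515 × 3.75154 × 3.6 = 107.979 kN.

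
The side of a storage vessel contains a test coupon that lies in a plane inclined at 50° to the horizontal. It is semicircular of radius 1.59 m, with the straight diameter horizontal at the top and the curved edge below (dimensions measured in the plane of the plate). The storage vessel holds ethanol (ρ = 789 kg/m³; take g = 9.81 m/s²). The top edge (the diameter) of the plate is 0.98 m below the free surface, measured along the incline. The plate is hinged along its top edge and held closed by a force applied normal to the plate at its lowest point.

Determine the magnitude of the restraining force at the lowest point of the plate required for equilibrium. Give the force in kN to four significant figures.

P ≈ 19.15 kN

γ = ρg = 789 × 9.81 / 1000 = 7.74009 kN/m³.
Let θ = 50° be the plate's angle to the horizontal; measure y along the incline from where the plane meets the free surface. Vertical depth h = y·sinθ with sinθ = 0.766044.
The centroid of a semicircle lies 4r/(3π) = 0.674817 m from the diameter, here below the top edge, so y_c = 0.98 + 0.674817 = 1.65482 m and h_c = 1.65482 × 0.766044 = 1.26766 m.
A = πr²/2 = π × 1.59²/2 = 3.97113 m².
Resultant F = γ·h_c·A = 7.74009 × 1.26766 × 3.97113 = 38.9639 kN.
I_c = (π/8 − 8/(9π))·r⁴ = 0.109757 × 1.59⁴ = 0.701489 m⁴.
Centre of pressure: y_p = y_c + I_c/(y_c·A) = 1.65482 + 0.701489/(1.65482 × 3.97113) = 1.65482 + 0.106747 = 1.76157 m along the plane.
The resultant acts 0.674817 + 0.106747 = 0.781564 m (along the plate) below the hinge at the top edge, so the moment about the hinge is M = F × 0.781564 = 38.9639 × 0.781564 = 30.4528 kN·m.
A normal force at the bottom, 1.59 m from the hinge, must supply this moment: P = 30.4528/1.59 = 19.1527 kN.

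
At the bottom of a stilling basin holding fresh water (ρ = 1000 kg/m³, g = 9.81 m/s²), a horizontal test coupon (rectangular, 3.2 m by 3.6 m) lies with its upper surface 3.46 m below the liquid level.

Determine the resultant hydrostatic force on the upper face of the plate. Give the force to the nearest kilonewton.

γ = ρg = 1000 × 9.81 = 9810 N/m³ = 9.81 kN/m³.
The plate is horizontal, so pressure is uniform at p = γ·h = 9.81 × 3.46 = 33.9426 kN/m².
A = 3.2 × 3.6 = 11.52 m².
F = p·A = 33.9426 × 11.52 = 391.019 kN.

F ≈ 391 kN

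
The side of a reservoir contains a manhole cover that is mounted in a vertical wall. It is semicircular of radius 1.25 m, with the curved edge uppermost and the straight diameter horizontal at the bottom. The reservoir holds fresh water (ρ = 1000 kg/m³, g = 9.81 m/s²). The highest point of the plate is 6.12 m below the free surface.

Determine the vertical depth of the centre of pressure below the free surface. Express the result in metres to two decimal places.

h_p = 6.86 m

γ = ρg = 1000 × 9.81 = 9810 N/m³ = 9.81 kN/m³.
The centroid lies 4r/(3π) = 0.530516 m above the diameter, so r − 4r/(3π) = 1.25 − 0.530516 = 0.719484 m below the topmost point, so the centroid depth is h_c = 6.12 + 0.719484 = 6.83948 m.
A = πr²/2 = π × 1.25²/2 = 2.45437 m².
Resultant F = γ·h_c·A = 9.81 × 6.83948 × 2.45437 = 164.677 kN.
I_c = (π/8 − 8/(9π))·r⁴ = 0.109757 × 1.25⁴ = 0.267961 m⁴.
Centre of pressure: y_p = y_c + I_c/(y_c·A) = 6.83948 + 0.267961/(6.83948 × 2.45437) = 6.83948 + 0.0159628 = 6.85544 m along the plane.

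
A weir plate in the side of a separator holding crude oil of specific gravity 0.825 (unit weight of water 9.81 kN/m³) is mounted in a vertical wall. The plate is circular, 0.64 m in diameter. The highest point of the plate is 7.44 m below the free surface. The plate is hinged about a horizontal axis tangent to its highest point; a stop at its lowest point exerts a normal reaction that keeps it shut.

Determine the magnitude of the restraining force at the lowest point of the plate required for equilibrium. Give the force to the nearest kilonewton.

γ = 0.825 × 9.81 = 8.09325 kN/m³.
The centroid is at the centre, 0.32 m below the top of the plate, so the centroid depth is h_c = 7.44 + 0.32 = 7.76 m.
A = π(0.32)² = 0.321699 m².
Resultant F = γ·h_c·A = 8.09325 × 7.76 × 0.321699 = 20.2039 kN.
I_c = πr⁴/4 = π × 0.32⁴/4 = 0.0082355 m⁴.
Centre of pressure: y_p = y_c + I_c/(y_c·A) = 7.76 + 0.0082355/(7.76 × 0.321699) = 7.76 + 0.00329897 = 7.7633 m along the plane.
The resultant acts 0.32 + 0.00329897 = 0.323299 m (along the plate) below the hinge at the top edge, so the moment about the hinge is M = F × 0.323299 = 20.2039 × 0.323299 = 6.5319 kN·m.
A normal force at the bottom, 0.64 m from the hinge, must supply this moment: P = 6.5319/0.64 = 10.2061 kN.

P ≈ 10 kN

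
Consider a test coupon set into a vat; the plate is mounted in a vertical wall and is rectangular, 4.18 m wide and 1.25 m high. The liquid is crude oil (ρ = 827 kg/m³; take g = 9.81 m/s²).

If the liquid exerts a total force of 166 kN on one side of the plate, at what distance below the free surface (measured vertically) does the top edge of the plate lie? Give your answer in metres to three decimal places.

γ = ρg = 827 × 9.81 / 1000 = 8.11287 kN/m³.
A = 4.18 × 1.25 = 5.225 m².
From F = γ·h_c·A, the centroid depth is h_c = 166/(8.11287 × 5.225) = 3.91604 m.
The centroid lies 1.25/2 = 0.625 m below the top edge, so the top edge sits at h_top = 3.91604 − 0.625 = 3.29104 m below the surface.

d_top ≈ 3.291 m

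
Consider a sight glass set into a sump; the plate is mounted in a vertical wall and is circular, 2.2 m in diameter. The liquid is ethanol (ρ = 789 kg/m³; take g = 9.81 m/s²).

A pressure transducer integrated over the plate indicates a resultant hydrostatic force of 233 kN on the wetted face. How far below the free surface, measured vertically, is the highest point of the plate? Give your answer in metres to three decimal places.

d_top ≈ 6.819 m

γ = ρg = 789 × 9.81 / 1000 = 7.74009 kN/m³.
A = π(1.1)² = 3.80133 m².
From F = γ·h_c·A, the centroid depth is h_c = 233/(7.74009 × 3.80133) = 7.91907 m.
The centroid is at the centre, 1.1 m below the top of the plate, so the highest point sits at h_top = 7.91907 − 1.1 = 6.81907 m below the surface.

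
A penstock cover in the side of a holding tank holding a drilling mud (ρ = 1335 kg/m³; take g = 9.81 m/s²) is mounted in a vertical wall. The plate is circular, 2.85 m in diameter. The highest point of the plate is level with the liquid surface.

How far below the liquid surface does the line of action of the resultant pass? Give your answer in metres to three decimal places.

γ = ρg = 1335 × 9.81 / 1000 = 13.09635 kN/m³.
The centroid is at the centre, 1.425 m below the top of the plate, so the centroid depth is h_c = 1.425 m.
A = π(1.425)² = 6.3794 m².
Resultant F = γ·h_c·A = 13.09635 × 1.425 × 6.3794 = 119.054 kN.
I_c = πr⁴/4 = π × 1.425⁴/4 = 3.23854 m⁴.
Centre of pressure: y_p = y_c + I_c/(y_c·A) = 1.425 + 3.23854/(1.425 × 6.3794) = 1.425 + 0.35625 = 1.78125 m along the plane.

h_p = 1.781 m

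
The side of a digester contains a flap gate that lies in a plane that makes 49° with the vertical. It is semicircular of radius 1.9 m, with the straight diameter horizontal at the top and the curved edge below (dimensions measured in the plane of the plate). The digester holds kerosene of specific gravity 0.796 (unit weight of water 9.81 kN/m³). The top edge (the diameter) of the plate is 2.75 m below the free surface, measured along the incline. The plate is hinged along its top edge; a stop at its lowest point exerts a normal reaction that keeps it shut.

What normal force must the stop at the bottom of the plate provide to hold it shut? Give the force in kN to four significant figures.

γ = 0.796 × 9.81 = 7.80876 kN/m³.
The plate makes 49° with the vertical, i.e. θ = 90° − 49° = 41° to the horizontal. Measuring y along the incline from the free-surface line, vertical depth h = y·sinθ with sinθ = 0.656059.
The centroid of a semicircle lies 4r/(3π) = 0.806385 m from the diameter, here below the top edge, so y_c = 2.75 + 0.806385 = 3.55639 m and h_c = 3.55639 × 0.656059 = 2.3332 m.
A = πr²/2 = π × 1.9²/2 = 5.67057 m².
Resultant F = γ·h_c·A = 7.80876 × 2.3332 × 5.67057 = 103.314 kN.
I_c = (π/8 − 8/(9π))·r⁴ = 0.109757 × 1.9⁴ = 1.43036 m⁴.
Centre of pressure: y_p = y_c + I_c/(y_c·A) = 3.55639 + 1.43036/(3.55639 × 5.67057) = 3.55639 + 0.0709266 = 3.62732 m along the plane.
The resultant acts 0.806385 + 0.0709266 = 0.877312 m (along the plate) below the hinge at the top edge, so the moment about the hinge is M = F × 0.877312 = 103.314 × 0.877312 = 90.6386 kN·m.
A normal force at the bottom, 1.9 m from the hinge, must supply this moment: P = 90.6386/1.9 = 47.7045 kN.

P ≈ 47.70 kN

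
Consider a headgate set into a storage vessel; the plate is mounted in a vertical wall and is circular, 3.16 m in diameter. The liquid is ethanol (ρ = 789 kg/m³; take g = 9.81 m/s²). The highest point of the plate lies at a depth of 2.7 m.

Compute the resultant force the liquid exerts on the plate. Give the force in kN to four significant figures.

F ≈ 259.8 kN

γ = ρg = 789 × 9.81 / 1000 = 7.74009 kN/m³.
The centroid is at the centre, 1.58 m below the top of the plate, so the centroid depth is h_c = 2.7 + 1.58 = 4.28 m.
A = π(1.58)² = 7.84267 m².
Resultant F = γ·h_c·A = 7.74009 × 4.28 × 7.84267 = 259.809 kN.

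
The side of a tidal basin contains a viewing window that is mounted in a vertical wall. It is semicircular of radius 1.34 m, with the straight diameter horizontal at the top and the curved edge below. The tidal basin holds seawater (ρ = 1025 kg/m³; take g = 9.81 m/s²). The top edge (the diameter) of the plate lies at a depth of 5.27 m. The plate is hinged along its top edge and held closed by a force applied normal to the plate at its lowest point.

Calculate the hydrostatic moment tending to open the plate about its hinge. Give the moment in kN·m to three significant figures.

M ≈ 97.7 kN·m

γ = ρg = 1025 × 9.81 / 1000 = 10.05525 kN/m³.
The centroid of a semicircle lies 4r/(3π) = 0.568714 m from the diameter, here below the top edge, so the centroid depth is h_c = 5.27 + 0.568714 = 5.83871 m.
A = πr²/2 = π × 1.34²/2 = 2.82052 m².
Resultant F = γ·h_c·A = 10.05525 × 5.83871 × 2.82052 = 165.592 kN.
I_c = (π/8 − 8/(9π))·r⁴ = 0.109757 × 1.34⁴ = 0.353876 m⁴.
Centre of pressure: y_p = y_c + I_c/(y_c·A) = 5.83871 + 0.353876/(5.83871 × 2.82052) = 5.83871 + 0.0214884 = 5.8602 m along the plane.
The resultant acts 0.568714 + 0.0214884 = 0.590202 m (along the plate) below the hinge at the top edge, so the moment about the hinge is M = F × 0.590202 = 165.592 × 0.590202 = 97.7327 kN·m.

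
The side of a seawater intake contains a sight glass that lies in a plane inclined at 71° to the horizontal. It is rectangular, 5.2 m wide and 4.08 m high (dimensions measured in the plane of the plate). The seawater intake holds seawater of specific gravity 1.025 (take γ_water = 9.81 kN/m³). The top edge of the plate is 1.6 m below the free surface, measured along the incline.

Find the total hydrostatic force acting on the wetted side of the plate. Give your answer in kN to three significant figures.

γ = 1.025 × 9.81 = 10.05525 kN/m³.
Let θ = 71° be the plate's angle to the horizontal; measure y along the incline from where the plane meets the free surface. Vertical depth h = y·sinθ with sinθ = 0.945519.
The centroid lies 4.08/2 = 2.04 m below the top edge, so y_c = 1.6 + 2.04 = 3.64 m and h_c = 3.64 × 0.945519 = 3.44169 m.
A = 5.2 × 4.08 = 21.216 m².
Resultant F = γ·h_c·A = 10.05525 × 3.44169 × 21.216 = 734.223 kN.

F ≈ 734 kN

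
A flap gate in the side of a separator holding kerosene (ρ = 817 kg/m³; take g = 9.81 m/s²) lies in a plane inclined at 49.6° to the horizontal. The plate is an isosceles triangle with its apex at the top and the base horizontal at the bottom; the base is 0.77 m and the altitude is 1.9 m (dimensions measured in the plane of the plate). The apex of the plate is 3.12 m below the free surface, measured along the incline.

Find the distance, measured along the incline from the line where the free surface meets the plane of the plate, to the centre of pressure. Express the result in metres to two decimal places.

y_p = 4.43 m

γ = ρg = 817 × 9.81 / 1000 = 8.01477 kN/m³.
Let θ = 49.6° be the plate's angle to the horizontal; measure y along the incline from where the plane meets the free surface. Vertical depth h = y·sinθ with sinθ = 0.761538.
With the apex up, the centroid sits 2h/3 = 2 × 1.9/3 = 1.26667 m below the apex, so y_c = 3.12 + 1.26667 = 4.38667 m and h_c = 4.38667 × 0.761538 = 3.34062 m.
A = ½ × 0.77 × 1.9 = 0.7315 m².
Resultant F = γ·h_c·A = 8.01477 × 3.34062 × 0.7315 = 19.5854 kN.
I_c = b·h³/36 = 0.77 × 1.9³/36 = 0.146706 m⁴.
Centre of pressure: y_p = y_c + I_c/(y_c·A) = 4.38667 + 0.146706/(4.38667 × 0.7315) = 4.38667 + 0.0457192 = 4.43239 m along the plane.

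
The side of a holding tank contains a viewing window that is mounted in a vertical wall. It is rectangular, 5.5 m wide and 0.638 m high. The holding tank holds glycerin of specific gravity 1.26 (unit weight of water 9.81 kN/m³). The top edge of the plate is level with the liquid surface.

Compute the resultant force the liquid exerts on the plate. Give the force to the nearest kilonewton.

F ≈ 14 kN

γ = 1.26 × 9.81 = 12.3606 kN/m³.
The centroid lies 0.638/2 = 0.319 m below the top edge, so the centroid depth is h_c = 0.319 m.
A = 5.5 × 0.638 = 3.509 m².
Resultant F = γ·h_c·A = 12.3606 × 0.319 × 3.509 = 13.8361 kN.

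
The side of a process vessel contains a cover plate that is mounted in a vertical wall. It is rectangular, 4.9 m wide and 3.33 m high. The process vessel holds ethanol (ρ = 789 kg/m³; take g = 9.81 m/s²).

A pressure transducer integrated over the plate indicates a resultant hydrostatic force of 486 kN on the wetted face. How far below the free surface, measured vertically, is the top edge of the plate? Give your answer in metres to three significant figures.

d_top ≈ 2.18 m

γ = ρg = 789 × 9.81 / 1000 = 7.74009 kN/m³.
A = 4.9 × 3.33 = 16.317 m².
From F = γ·h_c·A, the centroid depth is h_c = 486/(7.74009 × 16.317) = 3.84813 m.
The centroid lies 3.33/2 = 1.665 m below the top edge, so the top edge sits at h_top = 3.84813 − 1.665 = 2.18313 m below the surface.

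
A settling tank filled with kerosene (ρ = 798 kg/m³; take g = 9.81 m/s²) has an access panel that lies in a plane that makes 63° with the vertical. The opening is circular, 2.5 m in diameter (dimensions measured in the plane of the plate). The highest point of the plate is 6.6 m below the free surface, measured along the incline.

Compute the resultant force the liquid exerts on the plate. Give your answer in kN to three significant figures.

F ≈ 137 kN

γ = ρg = 798 × 9.81 / 1000 = 7.82838 kN/m³.
The plate makes 63° with the vertical, i.e. θ = 90° − 63° = 27° to the horizontal. Measuring y along the incline from the free-surface line, vertical depth h = y·sinθ with sinθ = 0.453990.
The centroid is at the centre, 1.25 m below the top of the plate, so y_c = 6.6 + 1.25 = 7.85 m and h_c = 7.85 × 0.453990 = 3.56382 m.
A = π(1.25)² = 4.90874 m².
Resultant F = γ·h_c·A = 7.82838 × 3.56382 × 4.90874 = 136.949 kN.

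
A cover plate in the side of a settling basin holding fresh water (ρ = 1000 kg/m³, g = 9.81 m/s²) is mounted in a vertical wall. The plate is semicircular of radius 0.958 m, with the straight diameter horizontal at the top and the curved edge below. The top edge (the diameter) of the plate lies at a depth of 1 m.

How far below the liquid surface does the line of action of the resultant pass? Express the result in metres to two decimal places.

h_p = 1.45 m

γ = ρg = 1000 × 9.81 = 9810 N/m³ = 9.81 kN/m³.
The centroid of a semicircle lies 4r/(3π) = 0.406588 m from the diameter, here below the top edge, so the centroid depth is h_c = 1 + 0.406588 = 1.40659 m.
A = πr²/2 = π × 0.958²/2 = 1.44162 m².
Resultant F = γ·h_c·A = 9.81 × 1.40659 × 1.44162 = 19.8924 kN.
I_c = (π/8 − 8/(9π))·r⁴ = 0.109757 × 0.958⁴ = 0.0924473 m⁴.
Centre of pressure: y_p = y_c + I_c/(y_c·A) = 1.40659 + 0.0924473/(1.40659 × 1.44162) = 1.40659 + 0.0455907 = 1.45218 m along the plane.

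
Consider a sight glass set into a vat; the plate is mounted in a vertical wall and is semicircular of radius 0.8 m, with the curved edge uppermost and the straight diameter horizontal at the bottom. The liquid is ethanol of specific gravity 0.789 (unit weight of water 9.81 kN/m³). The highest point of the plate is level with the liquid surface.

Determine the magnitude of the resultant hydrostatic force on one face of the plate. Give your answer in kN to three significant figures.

F ≈ 3.58 kN

γ = 0.789 × 9.81 = 7.74009 kN/m³.
The centroid lies 4r/(3π) = 0.339531 m above the diameter, so r − 4r/(3π) = 0.8 − 0.339531 = 0.460469 m below the topmost point, so the centroid depth is h_c = 0.460469 m.
A = πr²/2 = π × 0.8²/2 = 1.00531 m².
Resultant F = γ·h_c·A = 7.74009 × 0.460469 × 1.00531 = 3.583 kN.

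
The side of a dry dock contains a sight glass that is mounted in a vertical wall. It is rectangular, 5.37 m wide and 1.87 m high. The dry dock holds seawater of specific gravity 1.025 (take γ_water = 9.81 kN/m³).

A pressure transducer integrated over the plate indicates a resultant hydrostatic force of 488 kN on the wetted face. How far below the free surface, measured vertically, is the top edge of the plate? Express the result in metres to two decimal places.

d_top ≈ 3.90 m

γ = 1.025 × 9.81 = 10.05525 kN/m³.
A = 5.37 × 1.87 = 10.0419 m².
From F = γ·h_c·A, the centroid depth is h_c = 488/(10.05525 × 10.0419) = 4.83294 m.
The centroid lies 1.87/2 = 0.935 m below the top edge, so the top edge sits at h_top = 4.83294 − 0.935 = 3.89794 m below the surface.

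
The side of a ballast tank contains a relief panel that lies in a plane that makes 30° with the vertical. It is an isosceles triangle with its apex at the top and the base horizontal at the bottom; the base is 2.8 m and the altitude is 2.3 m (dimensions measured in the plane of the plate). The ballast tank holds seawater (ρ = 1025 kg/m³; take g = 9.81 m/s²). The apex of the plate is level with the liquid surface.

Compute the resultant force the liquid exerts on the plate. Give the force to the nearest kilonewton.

F ≈ 43 kN

γ = ρg = 1025 × 9.81 / 1000 = 10.05525 kN/m³.
The plate makes 30° with the vertical, i.e. θ = 90° − 30° = 60° to the horizontal. Measuring y along the incline from the free-surface line, vertical depth h = y·sinθ with sinθ = 0.866025.
With the apex up, the centroid sits 2h/3 = 2 × 2.3/3 = 1.53333 m below the apex, so y_c = 1.53333 m and h_c = 1.53333 × 0.866025 = 1.3279 m.
A = ½ × 2.8 × 2.3 = 3.22 m².
Resultant F = γ·h_c·A = 10.05525 × 1.3279 × 3.22 = 42.9946 kN.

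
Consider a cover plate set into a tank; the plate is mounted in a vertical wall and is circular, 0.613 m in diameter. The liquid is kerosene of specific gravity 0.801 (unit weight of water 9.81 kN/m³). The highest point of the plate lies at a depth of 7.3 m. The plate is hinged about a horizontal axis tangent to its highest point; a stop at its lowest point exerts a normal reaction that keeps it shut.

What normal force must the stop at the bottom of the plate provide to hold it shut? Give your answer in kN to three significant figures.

γ = 0.801 × 9.81 = 7.85781 kN/m³.
The centroid is at the centre, 0.3065 m below the top of the plate, so the centroid depth is h_c = 7.3 + 0.3065 = 7.6065 m.
A = π(0.3065)² = 0.295128 m².
Resultant F = γ·h_c·A = 7.85781 × 7.6065 × 0.295128 = 17.6399 kN.
I_c = πr⁴/4 = π × 0.3065⁴/4 = 0.00693125 m⁴.
Centre of pressure: y_p = y_c + I_c/(y_c·A) = 7.6065 + 0.00693125/(7.6065 × 0.295128) = 7.6065 + 0.00308757 = 7.60959 m along the plane.
The resultant acts 0.3065 + 0.00308757 = 0.309588 m (along the plate) below the hinge at the top edge, so the moment about the hinge is M = F × 0.309588 = 17.6399 × 0.309588 = 5.4611 kN·m.
A normal force at the bottom, 0.613 m from the hinge, must supply this moment: P = 5.4611/0.613 = 8.90881 kN.

P ≈ 8.91 kN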